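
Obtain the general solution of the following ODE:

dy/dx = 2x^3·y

Separating variables and integrating:
ln|y| = x^4/2 + C

General solution: y = Ce^(x^4/2)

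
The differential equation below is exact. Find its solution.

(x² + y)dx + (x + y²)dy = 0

Verify exactness: ∂M/∂y = ∂N/∂x ✓
Find F(x,y) such that ∂F/∂x = M, ∂F/∂y = N
Solution: x³/3 + xy + y³/3 = C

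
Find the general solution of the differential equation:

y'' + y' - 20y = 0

Characteristic equation: r² + r - 20 = 0
Roots: r = 4, -5 (distinct real)
General solution: y = C₁e^(4x) + C₂e^(-5x)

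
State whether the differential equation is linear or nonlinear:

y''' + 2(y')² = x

Nonlinear ((y')² term)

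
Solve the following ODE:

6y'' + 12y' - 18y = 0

Characteristic equation: 6r² + 12r - 18 = 0
Divide by 6: r² + 2r - 3 = 0
Roots: r = 1, -3 (distinct real)
General solution: y = C₁e^x + C₂e^(-3x)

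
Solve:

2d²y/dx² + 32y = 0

Characteristic equation: 2r² + 32 = 0
Divide by 2: r² + 16 = 0
Roots: r = ±4i (complex conjugates)
General solution: y = C₁cos(4x) + C₂sin(4x)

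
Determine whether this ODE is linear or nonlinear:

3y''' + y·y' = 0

Nonlinear (product y·y')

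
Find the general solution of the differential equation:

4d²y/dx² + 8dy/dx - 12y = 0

Characteristic equation: 4r² + 8r - 12 = 0
Divide by 4: r² + 2r - 3 = 0
Roots: r = 1, -3 (distinct real)
General solution: y = C₁e^x + C₂e^(-3x)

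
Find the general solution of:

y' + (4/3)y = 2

Using integrating factor method:

General solution: y = 3/2 + Ce^(-4x/3)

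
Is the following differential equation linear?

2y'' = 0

Yes. Linear (y and its derivatives appear to the first power only, no products of y terms)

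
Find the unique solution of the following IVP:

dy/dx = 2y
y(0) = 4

General solution: y = Ce^(2x)
Applying IC y(0) = 4:
Particular solution: y = 4e^(2x)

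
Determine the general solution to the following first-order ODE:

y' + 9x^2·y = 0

Using integrating factor method:

General solution: y = Ce^(-3x^3)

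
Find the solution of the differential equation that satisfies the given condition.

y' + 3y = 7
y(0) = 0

General solution: y = 7/3 + Ce^(-3x)
Applying y(0) = 0: C = 0 - 7/3 = -7/3
Particular solution: y = 7/3 - (7/3)e^(-3x)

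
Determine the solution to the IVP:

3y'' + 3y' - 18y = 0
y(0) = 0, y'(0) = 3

General solution: y = C₁e^(2x) + C₂e^(-3x)
Applying ICs: C₁ = 3/5, C₂ = -3/5
Particular solution: y = (3/5)e^(2x) - (3/5)e^(-3x)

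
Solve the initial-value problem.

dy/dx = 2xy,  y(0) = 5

General solution: y = Ce^(x²)
Applying IC y(0) = 5:
Particular solution: y = 5e^(x²)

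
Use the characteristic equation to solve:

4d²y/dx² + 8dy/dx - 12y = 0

Characteristic equation: 4r² + 8r - 12 = 0
Divide by 4: r² + 2r - 3 = 0
Roots: r = 1, -3 (distinct real)
General solution: y = C₁e^x + C₂e^(-3x)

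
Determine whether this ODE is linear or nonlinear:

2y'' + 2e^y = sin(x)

Nonlinear (e^y is nonlinear in y)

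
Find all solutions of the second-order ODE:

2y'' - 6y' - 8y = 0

Characteristic equation: 2r² - 6r - 8 = 0
Divide by 2: r² - 3r - 4 = 0
Roots: r = 4, -1 (distinct real)
General solution: y = C₁e^(4x) + C₂e^(-x)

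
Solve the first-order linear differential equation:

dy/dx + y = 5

Using integrating factor method:

General solution: y = 5 + Ce^(-x)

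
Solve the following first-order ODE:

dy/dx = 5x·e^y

Separating variables and integrating:
-e^(-y) = 5x²/2 + C

General solution: y = -ln(C - 5x²/2)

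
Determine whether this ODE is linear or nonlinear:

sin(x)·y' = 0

Linear (y and its derivatives appear to the first power only, no products of y terms)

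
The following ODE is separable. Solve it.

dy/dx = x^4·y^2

Separating variables and integrating:
-1/y = x^5/5 + C

General solution: y^-1 = (-1/5)x^5 + C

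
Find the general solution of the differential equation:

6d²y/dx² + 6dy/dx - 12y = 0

Characteristic equation: 6r² + 6r - 12 = 0
Divide by 6: r² + r - 2 = 0
Roots: r = 1, -2 (distinct real)
General solution: y = C₁e^x + C₂e^(-2x)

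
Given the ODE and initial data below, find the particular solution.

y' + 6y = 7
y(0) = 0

General solution: y = 7/6 + Ce^(-6x)
Applying y(0) = 0: C = 0 - 7/6 = -7/6
Particular solution: y = 7/6 - (7/6)e^(-6x)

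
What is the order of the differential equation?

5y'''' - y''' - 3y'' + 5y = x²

The order is 4 (highest derivative is of order 4).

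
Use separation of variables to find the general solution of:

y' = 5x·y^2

Separating variables and integrating:
-1/y = 5x^2/2 + C

General solution: y^-1 = (-5/2)x^2 + C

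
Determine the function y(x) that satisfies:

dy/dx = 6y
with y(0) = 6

General solution: y = Ce^(6x)
Applying IC y(0) = 6:
Particular solution: y = 6e^(6x)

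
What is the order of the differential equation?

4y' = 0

The order is 1 (highest derivative is of order 1).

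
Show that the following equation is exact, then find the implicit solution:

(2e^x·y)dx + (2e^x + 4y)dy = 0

Verify exactness: ∂M/∂y = ∂N/∂x ✓
Find F(x,y) such that ∂F/∂x = M, ∂F/∂y = N
Solution: 2e^x·y + 2y² = C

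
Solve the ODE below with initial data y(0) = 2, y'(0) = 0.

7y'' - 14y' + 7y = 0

General solution: y = (C₁ + C₂x)e^x
Repeated root r = 1
Applying ICs: C₁ = 2, C₂ = -2
Particular solution: y = (2 - 2x)e^x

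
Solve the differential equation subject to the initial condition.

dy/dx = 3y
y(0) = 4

General solution: y = Ce^(3x)
Applying IC y(0) = 4:
Particular solution: y = 4e^(3x)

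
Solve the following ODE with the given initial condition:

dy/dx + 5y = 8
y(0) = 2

General solution: y = 8/5 + Ce^(-5x)
Applying y(0) = 2: C = 2 - 8/5 = 2/5
Particular solution: y = 8/5 + (2/5)e^(-5x)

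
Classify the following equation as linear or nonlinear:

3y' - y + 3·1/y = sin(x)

Nonlinear (1/y term)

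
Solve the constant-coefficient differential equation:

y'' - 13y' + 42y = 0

Characteristic equation: r² - 13r + 42 = 0
Roots: r = 7, 6 (distinct real)
General solution: y = C₁e^(7x) + C₂e^(6x)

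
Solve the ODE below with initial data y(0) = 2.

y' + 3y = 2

General solution: y = 2/3 + Ce^(-3x)
Applying y(0) = 2: C = 2 - 2/3 = 4/3
Particular solution: y = 2/3 + (4/3)e^(-3x)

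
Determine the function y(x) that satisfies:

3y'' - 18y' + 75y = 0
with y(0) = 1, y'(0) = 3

General solution: y = e^(3x)(C₁cos(4x) + C₂sin(4x))
Complex roots r = 3 ± 4i
Applying ICs: C₁ = 1, C₂ = 0
Particular solution: y = e^(3x)(cos(4x))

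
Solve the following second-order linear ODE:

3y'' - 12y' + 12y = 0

Characteristic equation: 3r² - 12r + 12 = 0
Divide by 3: r² - 4r + 4 = 0
Factored: (r - 2)² = 0
Repeated root: r = 2
General solution: y = (C₁ + C₂x)e^(2x)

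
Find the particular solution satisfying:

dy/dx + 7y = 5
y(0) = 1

General solution: y = 5/7 + Ce^(-7x)
Applying y(0) = 1: C = 1 - 5/7 = 2/7
Particular solution: y = 5/7 + (2/7)e^(-7x)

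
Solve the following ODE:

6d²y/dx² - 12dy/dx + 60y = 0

Characteristic equation: 6r² - 12r + 60 = 0
Divide by 6: r² - 2r + 10 = 0
Roots: r = 1 ± 3i (complex conjugates)
General solution: y = e^x(C₁cos(3x) + C₂sin(3x))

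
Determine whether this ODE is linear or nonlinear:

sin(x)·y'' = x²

Linear (y and its derivatives appear to the first power only, no products of y terms)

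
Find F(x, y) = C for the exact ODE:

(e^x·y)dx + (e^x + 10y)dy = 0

Verify exactness: ∂M/∂y = ∂N/∂x ✓
Find F(x,y) such that ∂F/∂x = M, ∂F/∂y = N
Solution: e^x·y + 5y² = C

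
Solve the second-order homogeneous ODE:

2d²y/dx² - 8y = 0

Characteristic equation: 2r² - 8 = 0
Divide by 2: r² - 4 = 0
Roots: r = 2, -2 (distinct real)
General solution: y = C₁e^(2x) + C₂e^(-2x)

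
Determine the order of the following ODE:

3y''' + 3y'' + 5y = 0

The order is 3 (highest derivative is of order 3).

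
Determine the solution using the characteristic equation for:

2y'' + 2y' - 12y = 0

Characteristic equation: 2r² + 2r - 12 = 0
Divide by 2: r² + r - 6 = 0
Roots: r = 2, -3 (distinct real)
General solution: y = C₁e^(2x) + C₂e^(-3x)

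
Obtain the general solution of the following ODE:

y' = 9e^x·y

Separating variables and integrating:
ln|y| = 9e^x + C

General solution: y = Ce^(9e^x)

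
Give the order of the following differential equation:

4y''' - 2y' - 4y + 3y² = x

The order is 3 (highest derivative is of order 3).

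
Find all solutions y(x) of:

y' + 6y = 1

Using integrating factor method:

General solution: y = 1/6 + Ce^(-6x)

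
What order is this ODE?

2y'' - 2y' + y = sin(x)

The order is 2 (highest derivative is of order 2).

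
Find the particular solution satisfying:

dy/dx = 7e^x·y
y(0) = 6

General solution: y = Ce^(7e^x)
Applying IC y(0) = 6:
Particular solution: y = 6e^(7(e^x - 1))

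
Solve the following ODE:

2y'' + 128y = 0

Characteristic equation: 2r² + 128 = 0
Divide by 2: r² + 64 = 0
Roots: r = ±8i (complex conjugates)
General solution: y = C₁cos(8x) + C₂sin(8x)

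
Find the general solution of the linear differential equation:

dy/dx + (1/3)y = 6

Using integrating factor method:

General solution: y = 18 + Ce^(-x/3)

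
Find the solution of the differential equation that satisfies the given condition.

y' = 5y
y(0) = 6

General solution: y = Ce^(5x)
Applying IC y(0) = 6:
Particular solution: y = 6e^(5x)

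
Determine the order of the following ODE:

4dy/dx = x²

The order is 1 (highest derivative is of order 1).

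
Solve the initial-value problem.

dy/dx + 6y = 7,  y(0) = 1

General solution: y = 7/6 + Ce^(-6x)
Applying y(0) = 1: C = 1 - 7/6 = -1/6
Particular solution: y = 7/6 - (1/6)e^(-6x)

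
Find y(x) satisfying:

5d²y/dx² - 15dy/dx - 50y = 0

Characteristic equation: 5r² - 15r - 50 = 0
Divide by 5: r² - 3r - 10 = 0
Roots: r = 5, -2 (distinct real)
General solution: y = C₁e^(5x) + C₂e^(-2x)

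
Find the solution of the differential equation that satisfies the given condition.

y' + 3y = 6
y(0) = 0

General solution: y = 2 + Ce^(-3x)
Applying y(0) = 0: C = 0 - 2 = -2
Particular solution: y = 2 - 2e^(-3x)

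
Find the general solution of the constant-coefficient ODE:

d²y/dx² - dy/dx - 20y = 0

Characteristic equation: r² - r - 20 = 0
Roots: r = 5, -4 (distinct real)
General solution: y = C₁e^(5x) + C₂e^(-4x)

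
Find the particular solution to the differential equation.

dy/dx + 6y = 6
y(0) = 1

General solution: y = 1 + Ce^(-6x)
Applying y(0) = 1: C = 1 - 1 = 0
Particular solution: y = 1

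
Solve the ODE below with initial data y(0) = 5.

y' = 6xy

General solution: y = Ce^(3x²)
Applying IC y(0) = 5:
Particular solution: y = 5e^(3x²)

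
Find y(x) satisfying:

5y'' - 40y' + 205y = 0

Characteristic equation: 5r² - 40r + 205 = 0
Divide by 5: r² - 8r + 41 = 0
Roots: r = 4 ± 5i (complex conjugates)
General solution: y = e^(4x)(C₁cos(5x) + C₂sin(5x))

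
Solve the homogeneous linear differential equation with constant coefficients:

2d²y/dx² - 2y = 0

Characteristic equation: 2r² - 2 = 0
Divide by 2: r² - 1 = 0
Roots: r = 1, -1 (distinct real)
General solution: y = C₁e^x + C₂e^(-x)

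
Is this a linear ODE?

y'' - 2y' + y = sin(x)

Yes. Linear (y and its derivatives appear to the first power only, no products of y terms)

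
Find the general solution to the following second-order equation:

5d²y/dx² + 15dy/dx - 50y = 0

Characteristic equation: 5r² + 15r - 50 = 0
Divide by 5: r² + 3r - 10 = 0
Roots: r = 2, -5 (distinct real)
General solution: y = C₁e^(2x) + C₂e^(-5x)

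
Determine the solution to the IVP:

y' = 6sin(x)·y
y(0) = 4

General solution: y = Ce^(-6cos(x))
Applying IC y(0) = 4:
Particular solution: y = 4e^(6(1-cos(x)))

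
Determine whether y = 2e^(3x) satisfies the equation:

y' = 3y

Verification:
y = 2e^(3x)
y' = 6e^(3x)
3y = 6e^(3x)
y' = 3y ✓

Yes, it is a solution.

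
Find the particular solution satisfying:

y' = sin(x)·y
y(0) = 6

General solution: y = Ce^(-cos(x))
Applying IC y(0) = 6:
Particular solution: y = 6e^(1-cos(x))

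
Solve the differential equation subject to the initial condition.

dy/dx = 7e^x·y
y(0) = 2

General solution: y = Ce^(7e^x)
Applying IC y(0) = 2:
Particular solution: y = 2e^(7(e^x - 1))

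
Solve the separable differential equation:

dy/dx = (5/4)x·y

Separating variables and integrating:
ln|y| = 5x^2/8 + C

General solution: y = Ce^(5x^2/8)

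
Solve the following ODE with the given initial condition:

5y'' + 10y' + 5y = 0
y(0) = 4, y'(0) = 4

General solution: y = (C₁ + C₂x)e^(-x)
Repeated root r = -1
Applying ICs: C₁ = 4, C₂ = 8
Particular solution: y = (4 + 8x)e^(-x)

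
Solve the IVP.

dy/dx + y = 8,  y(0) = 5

General solution: y = 8 + Ce^(-x)
Applying y(0) = 5: C = 5 - 8 = -3
Particular solution: y = 8 - 3e^(-x)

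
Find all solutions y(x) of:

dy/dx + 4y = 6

Using integrating factor method:

General solution: y = 3/2 + Ce^(-4x)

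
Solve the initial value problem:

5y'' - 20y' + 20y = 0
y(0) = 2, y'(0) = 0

General solution: y = (C₁ + C₂x)e^(2x)
Repeated root r = 2
Applying ICs: C₁ = 2, C₂ = -4
Particular solution: y = (2 - 4x)e^(2x)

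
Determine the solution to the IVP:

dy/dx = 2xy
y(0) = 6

General solution: y = Ce^(x²)
Applying IC y(0) = 6:
Particular solution: y = 6e^(x²)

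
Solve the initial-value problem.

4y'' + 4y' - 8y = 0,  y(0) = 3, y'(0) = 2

General solution: y = C₁e^x + C₂e^(-2x)
Applying ICs: C₁ = 8/3, C₂ = 1/3
Particular solution: y = (8/3)e^x + (1/3)e^(-2x)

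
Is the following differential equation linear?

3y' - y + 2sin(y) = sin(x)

No. Nonlinear (sin(y) is nonlinear in y)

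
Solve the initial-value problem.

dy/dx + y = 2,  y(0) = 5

General solution: y = 2 + Ce^(-x)
Applying y(0) = 5: C = 5 - 2 = 3
Particular solution: y = 2 + 3e^(-x)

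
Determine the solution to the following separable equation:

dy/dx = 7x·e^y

Separating variables and integrating:
-e^(-y) = 7x²/2 + C

General solution: y = -ln(C - 7x²/2)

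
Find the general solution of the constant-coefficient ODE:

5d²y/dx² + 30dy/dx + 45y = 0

Characteristic equation: 5r² + 30r + 45 = 0
Divide by 5: r² + 6r + 9 = 0
Factored: (r + 3)² = 0
Repeated root: r = -3
General solution: y = (C₁ + C₂x)e^(-3x)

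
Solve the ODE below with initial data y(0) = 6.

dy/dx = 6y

General solution: y = Ce^(6x)
Applying IC y(0) = 6:
Particular solution: y = 6e^(6x)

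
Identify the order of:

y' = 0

The order is 1 (highest derivative is of order 1).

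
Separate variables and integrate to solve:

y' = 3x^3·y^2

Separating variables and integrating:
-1/y = 3x^4/4 + C

General solution: y^-1 = (-3/4)x^4 + C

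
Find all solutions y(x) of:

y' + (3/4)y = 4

Using integrating factor method:

General solution: y = 16/3 + Ce^(-3x/4)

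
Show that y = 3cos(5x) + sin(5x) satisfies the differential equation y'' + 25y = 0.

Verification:
y'' = -75cos(5x) - 25sin(5x)
y'' + 25y = 0 ✓

Yes, it is a solution.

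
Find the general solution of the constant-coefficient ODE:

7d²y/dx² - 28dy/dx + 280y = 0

Characteristic equation: 7r² - 28r + 280 = 0
Divide by 7: r² - 4r + 40 = 0
Roots: r = 2 ± 6i (complex conjugates)
General solution: y = e^(2x)(C₁cos(6x) + C₂sin(6x))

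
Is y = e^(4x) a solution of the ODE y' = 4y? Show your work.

Verification:
y = e^(4x)
y' = 4e^(4x)
4y = 4e^(4x)
y' = 4y ✓

Yes, it is a solution.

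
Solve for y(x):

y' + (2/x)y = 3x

Using integrating factor method:

General solution: y = (3/4)x^2 + Cx^(-2)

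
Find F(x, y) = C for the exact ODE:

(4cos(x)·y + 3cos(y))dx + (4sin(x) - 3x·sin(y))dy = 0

Verify exactness: ∂M/∂y = ∂N/∂x ✓
Find F(x,y) such that ∂F/∂x = M, ∂F/∂y = N
Solution: 4sin(x)·y + 3x·cos(y) = C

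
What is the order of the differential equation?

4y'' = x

The order is 2 (highest derivative is of order 2).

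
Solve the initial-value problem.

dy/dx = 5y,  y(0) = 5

General solution: y = Ce^(5x)
Applying IC y(0) = 5:
Particular solution: y = 5e^(5x)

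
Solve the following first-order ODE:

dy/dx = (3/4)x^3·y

Separating variables and integrating:
ln|y| = 3x^4/16 + C

General solution: y = Ce^(3x^4/16)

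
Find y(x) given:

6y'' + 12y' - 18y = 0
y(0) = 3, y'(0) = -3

General solution: y = C₁e^x + C₂e^(-3x)
Applying ICs: C₁ = 3/2, C₂ = 3/2
Particular solution: y = (3/2)e^x + (3/2)e^(-3x)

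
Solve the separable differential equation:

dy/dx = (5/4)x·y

Separating variables and integrating:
ln|y| = 5x^2/8 + C

General solution: y = Ce^(5x^2/8)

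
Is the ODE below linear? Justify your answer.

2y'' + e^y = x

No. Nonlinear (e^y is nonlinear in y)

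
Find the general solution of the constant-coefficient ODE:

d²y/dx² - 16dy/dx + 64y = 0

Characteristic equation: r² - 16r + 64 = 0
Factored: (r - 8)² = 0
Repeated root: r = 8
General solution: y = (C₁ + C₂x)e^(8x)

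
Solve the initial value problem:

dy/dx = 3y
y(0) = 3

General solution: y = Ce^(3x)
Applying IC y(0) = 3:
Particular solution: y = 3e^(3x)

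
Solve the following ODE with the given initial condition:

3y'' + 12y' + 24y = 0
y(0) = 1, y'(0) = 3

General solution: y = e^(-2x)(C₁cos(2x) + C₂sin(2x))
Complex roots r = -2 ± 2i
Applying ICs: C₁ = 1, C₂ = 5/2
Particular solution: y = e^(-2x)(cos(2x) + (5/2)sin(2x))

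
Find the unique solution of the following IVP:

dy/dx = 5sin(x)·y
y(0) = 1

General solution: y = Ce^(-5cos(x))
Applying IC y(0) = 1:
Particular solution: y = e^(5(1-cos(x)))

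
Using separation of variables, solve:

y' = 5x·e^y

Separating variables and integrating:
-e^(-y) = 5x²/2 + C

General solution: y = -ln(C - 5x²/2)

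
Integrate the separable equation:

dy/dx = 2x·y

Separating variables and integrating:
ln|y| = x^2 + C

General solution: y = Ce^(x^2)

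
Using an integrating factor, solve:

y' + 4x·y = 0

Using integrating factor method:

General solution: y = Ce^(-2x^2)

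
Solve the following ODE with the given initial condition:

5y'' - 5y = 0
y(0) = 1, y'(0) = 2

General solution: y = C₁e^x + C₂e^(-x)
Applying ICs: C₁ = 3/2, C₂ = -1/2
Particular solution: y = (3/2)e^x - (1/2)e^(-x)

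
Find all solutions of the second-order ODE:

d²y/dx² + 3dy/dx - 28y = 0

Characteristic equation: r² + 3r - 28 = 0
Roots: r = 4, -7 (distinct real)
General solution: y = C₁e^(4x) + C₂e^(-7x)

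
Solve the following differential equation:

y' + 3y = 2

Using integrating factor method:

General solution: y = 2/3 + Ce^(-3x)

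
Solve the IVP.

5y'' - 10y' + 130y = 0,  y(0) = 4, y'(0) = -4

General solution: y = e^x(C₁cos(5x) + C₂sin(5x))
Complex roots r = 1 ± 5i
Applying ICs: C₁ = 4, C₂ = -8/5
Particular solution: y = e^x(4cos(5x) - (8/5)sin(5x))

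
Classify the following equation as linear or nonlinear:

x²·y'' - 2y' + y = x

Linear (y and its derivatives appear to the first power only, no products of y terms)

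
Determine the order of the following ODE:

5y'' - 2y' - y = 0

The order is 2 (highest derivative is of order 2).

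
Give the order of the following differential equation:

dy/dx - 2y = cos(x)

The order is 1 (highest derivative is of order 1).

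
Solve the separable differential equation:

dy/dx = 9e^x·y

Separating variables and integrating:
ln|y| = 9e^x + C

General solution: y = Ce^(9e^x)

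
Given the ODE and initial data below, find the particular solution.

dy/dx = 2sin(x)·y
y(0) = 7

General solution: y = Ce^(-2cos(x))
Applying IC y(0) = 7:
Particular solution: y = 7e^(2(1-cos(x)))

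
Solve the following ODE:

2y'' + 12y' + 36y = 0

Characteristic equation: 2r² + 12r + 36 = 0
Divide by 2: r² + 6r + 18 = 0
Roots: r = -3 ± 3i (complex conjugates)
General solution: y = e^(-3x)(C₁cos(3x) + C₂sin(3x))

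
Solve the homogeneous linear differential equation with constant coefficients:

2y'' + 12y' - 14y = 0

Characteristic equation: 2r² + 12r - 14 = 0
Divide by 2: r² + 6r - 7 = 0
Roots: r = 1, -7 (distinct real)
General solution: y = C₁e^x + C₂e^(-7x)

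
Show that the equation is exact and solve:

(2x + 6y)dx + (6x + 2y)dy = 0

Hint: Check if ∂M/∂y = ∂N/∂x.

Verify exactness: ∂M/∂y = ∂N/∂x ✓
Find F(x,y) such that ∂F/∂x = M, ∂F/∂y = N
Solution: x² + 6xy + y² = C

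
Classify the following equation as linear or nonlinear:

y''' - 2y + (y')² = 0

Nonlinear ((y')² term)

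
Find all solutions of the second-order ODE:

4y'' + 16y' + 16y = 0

Characteristic equation: 4r² + 16r + 16 = 0
Divide by 4: r² + 4r + 4 = 0
Factored: (r + 2)² = 0
Repeated root: r = -2
General solution: y = (C₁ + C₂x)e^(-2x)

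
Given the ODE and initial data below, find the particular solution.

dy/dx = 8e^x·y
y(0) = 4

General solution: y = Ce^(8e^x)
Applying IC y(0) = 4:
Particular solution: y = 4e^(8(e^x - 1))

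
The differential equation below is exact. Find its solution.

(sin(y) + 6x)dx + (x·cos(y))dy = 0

Verify exactness: ∂M/∂y = ∂N/∂x ✓
Find F(x,y) such that ∂F/∂x = M, ∂F/∂y = N
Solution: x·sin(y) + 3x² = C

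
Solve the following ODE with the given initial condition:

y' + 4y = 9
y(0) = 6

General solution: y = 9/4 + Ce^(-4x)
Applying y(0) = 6: C = 6 - 9/4 = 15/4
Particular solution: y = 9/4 + (15/4)e^(-4x)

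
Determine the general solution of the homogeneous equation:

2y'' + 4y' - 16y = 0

Characteristic equation: 2r² + 4r - 16 = 0
Divide by 2: r² + 2r - 8 = 0
Roots: r = 2, -4 (distinct real)
General solution: y = C₁e^(2x) + C₂e^(-4x)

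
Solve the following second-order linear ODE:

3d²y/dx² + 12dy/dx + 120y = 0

Characteristic equation: 3r² + 12r + 120 = 0
Divide by 3: r² + 4r + 40 = 0
Roots: r = -2 ± 6i (complex conjugates)
General solution: y = e^(-2x)(C₁cos(6x) + C₂sin(6x))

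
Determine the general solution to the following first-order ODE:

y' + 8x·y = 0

Using integrating factor method:

General solution: y = Ce^(-4x^2)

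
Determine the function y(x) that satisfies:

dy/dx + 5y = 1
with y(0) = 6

General solution: y = 1/5 + Ce^(-5x)
Applying y(0) = 6: C = 6 - 1/5 = 29/5
Particular solution: y = 1/5 + (29/5)e^(-5x)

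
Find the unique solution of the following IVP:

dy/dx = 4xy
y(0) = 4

General solution: y = Ce^(2x²)
Applying IC y(0) = 4:
Particular solution: y = 4e^(2x²)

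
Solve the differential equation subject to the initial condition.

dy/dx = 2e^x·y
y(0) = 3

General solution: y = Ce^(2e^x)
Applying IC y(0) = 3:
Particular solution: y = 3e^(2(e^x - 1))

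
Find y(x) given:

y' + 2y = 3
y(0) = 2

General solution: y = 3/2 + Ce^(-2x)
Applying y(0) = 2: C = 2 - 3/2 = 1/2
Particular solution: y = 3/2 + (1/2)e^(-2x)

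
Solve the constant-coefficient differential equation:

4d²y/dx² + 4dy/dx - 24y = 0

Characteristic equation: 4r² + 4r - 24 = 0
Divide by 4: r² + r - 6 = 0
Roots: r = 2, -3 (distinct real)
General solution: y = C₁e^(2x) + C₂e^(-3x)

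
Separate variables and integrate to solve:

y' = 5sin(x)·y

Separating variables and integrating:
ln|y| = -5cos(x) + C

General solution: y = Ce^(-5cos(x))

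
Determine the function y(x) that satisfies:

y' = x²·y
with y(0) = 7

General solution: y = Ce^(x³/3)
Applying IC y(0) = 7:
Particular solution: y = 7e^(x³/3)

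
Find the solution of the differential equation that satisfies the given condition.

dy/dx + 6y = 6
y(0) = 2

General solution: y = 1 + Ce^(-6x)
Applying y(0) = 2: C = 2 - 1 = 1
Particular solution: y = 1 + e^(-6x)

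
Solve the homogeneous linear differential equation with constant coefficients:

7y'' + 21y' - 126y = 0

Characteristic equation: 7r² + 21r - 126 = 0
Divide by 7: r² + 3r - 18 = 0
Roots: r = 3, -6 (distinct real)
General solution: y = C₁e^(3x) + C₂e^(-6x)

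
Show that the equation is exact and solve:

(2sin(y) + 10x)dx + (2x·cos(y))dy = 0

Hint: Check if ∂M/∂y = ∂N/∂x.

Verify exactness: ∂M/∂y = ∂N/∂x ✓
Find F(x,y) such that ∂F/∂x = M, ∂F/∂y = N
Solution: 2x·sin(y) + 5x² = C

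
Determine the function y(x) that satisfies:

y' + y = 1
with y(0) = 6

General solution: y = 1 + Ce^(-x)
Applying y(0) = 6: C = 6 - 1 = 5
Particular solution: y = 1 + 5e^(-x)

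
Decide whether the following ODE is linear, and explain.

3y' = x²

Linear (y and its derivatives appear to the first power only, no products of y terms)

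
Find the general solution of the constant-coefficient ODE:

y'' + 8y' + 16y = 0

Characteristic equation: r² + 8r + 16 = 0
Factored: (r + 4)² = 0
Repeated root: r = -4
General solution: y = (C₁ + C₂x)e^(-4x)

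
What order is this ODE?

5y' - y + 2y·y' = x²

The order is 1 (highest derivative is of order 1).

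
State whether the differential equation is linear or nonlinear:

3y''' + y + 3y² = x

Nonlinear (y² term)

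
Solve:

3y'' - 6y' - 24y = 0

Characteristic equation: 3r² - 6r - 24 = 0
Divide by 3: r² - 2r - 8 = 0
Roots: r = 4, -2 (distinct real)
General solution: y = C₁e^(4x) + C₂e^(-2x)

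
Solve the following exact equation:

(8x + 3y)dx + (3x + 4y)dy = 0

Verify exactness: ∂M/∂y = ∂N/∂x ✓
Find F(x,y) such that ∂F/∂x = M, ∂F/∂y = N
Solution: 4x² + 3xy + 2y² = C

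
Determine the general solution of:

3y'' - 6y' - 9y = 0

Characteristic equation: 3r² - 6r - 9 = 0
Divide by 3: r² - 2r - 3 = 0
Roots: r = 3, -1 (distinct real)
General solution: y = C₁e^(3x) + C₂e^(-x)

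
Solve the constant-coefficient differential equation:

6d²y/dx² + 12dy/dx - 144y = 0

Characteristic equation: 6r² + 12r - 144 = 0
Divide by 6: r² + 2r - 24 = 0
Roots: r = 4, -6 (distinct real)
General solution: y = C₁e^(4x) + C₂e^(-6x)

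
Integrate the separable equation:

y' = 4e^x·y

Separating variables and integrating:
ln|y| = 4e^x + C

General solution: y = Ce^(4e^x)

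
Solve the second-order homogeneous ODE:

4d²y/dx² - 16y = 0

Characteristic equation: 4r² - 16 = 0
Divide by 4: r² - 4 = 0
Roots: r = 2, -2 (distinct real)
General solution: y = C₁e^(2x) + C₂e^(-2x)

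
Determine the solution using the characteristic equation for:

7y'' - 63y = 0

Characteristic equation: 7r² - 63 = 0
Divide by 7: r² - 9 = 0
Roots: r = 3, -3 (distinct real)
General solution: y = C₁e^(3x) + C₂e^(-3x)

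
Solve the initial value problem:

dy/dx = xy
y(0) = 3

General solution: y = Ce^(x²/2)
Applying IC y(0) = 3:
Particular solution: y = 3e^(x²/2)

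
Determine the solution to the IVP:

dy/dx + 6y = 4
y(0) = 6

General solution: y = 2/3 + Ce^(-6x)
Applying y(0) = 6: C = 6 - 2/3 = 16/3
Particular solution: y = 2/3 + (16/3)e^(-6x)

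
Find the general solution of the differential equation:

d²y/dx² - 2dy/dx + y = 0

Characteristic equation: r² - 2r + 1 = 0
Factored: (r - 1)² = 0
Repeated root: r = 1
General solution: y = (C₁ + C₂x)e^x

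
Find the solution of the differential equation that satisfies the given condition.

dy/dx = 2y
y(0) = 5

General solution: y = Ce^(2x)
Applying IC y(0) = 5:
Particular solution: y = 5e^(2x)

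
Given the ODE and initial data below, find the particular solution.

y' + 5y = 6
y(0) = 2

General solution: y = 6/5 + Ce^(-5x)
Applying y(0) = 2: C = 2 - 6/5 = 4/5
Particular solution: y = 6/5 + (4/5)e^(-5x)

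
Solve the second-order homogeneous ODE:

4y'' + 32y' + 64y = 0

Characteristic equation: 4r² + 32r + 64 = 0
Divide by 4: r² + 8r + 16 = 0
Factored: (r + 4)² = 0
Repeated root: r = -4
General solution: y = (C₁ + C₂x)e^(-4x)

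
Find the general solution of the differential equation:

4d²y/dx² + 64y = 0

Characteristic equation: 4r² + 64 = 0
Divide by 4: r² + 16 = 0
Roots: r = ±4i (complex conjugates)
General solution: y = C₁cos(4x) + C₂sin(4x)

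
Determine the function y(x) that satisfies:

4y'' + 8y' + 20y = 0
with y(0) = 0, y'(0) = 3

General solution: y = e^(-x)(C₁cos(2x) + C₂sin(2x))
Complex roots r = -1 ± 2i
Applying ICs: C₁ = 0, C₂ = 3/2
Particular solution: y = e^(-x)((3/2)sin(2x))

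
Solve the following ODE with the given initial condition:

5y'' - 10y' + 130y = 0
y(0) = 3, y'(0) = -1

General solution: y = e^x(C₁cos(5x) + C₂sin(5x))
Complex roots r = 1 ± 5i
Applying ICs: C₁ = 3, C₂ = -4/5
Particular solution: y = e^x(3cos(5x) - (4/5)sin(5x))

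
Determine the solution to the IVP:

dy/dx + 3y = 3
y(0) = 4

General solution: y = 1 + Ce^(-3x)
Applying y(0) = 4: C = 4 - 1 = 3
Particular solution: y = 1 + 3e^(-3x)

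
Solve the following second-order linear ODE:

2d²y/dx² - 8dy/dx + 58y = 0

Characteristic equation: 2r² - 8r + 58 = 0
Divide by 2: r² - 4r + 29 = 0
Roots: r = 2 ± 5i (complex conjugates)
General solution: y = e^(2x)(C₁cos(5x) + C₂sin(5x))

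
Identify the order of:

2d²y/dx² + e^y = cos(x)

The order is 2 (highest derivative is of order 2).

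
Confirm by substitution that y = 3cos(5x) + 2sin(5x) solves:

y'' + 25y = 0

Verification:
y'' = -75cos(5x) - 50sin(5x)
y'' + 25y = 0 ✓

Yes, it is a solution.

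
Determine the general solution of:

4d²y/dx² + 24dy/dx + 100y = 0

Characteristic equation: 4r² + 24r + 100 = 0
Divide by 4: r² + 6r + 25 = 0
Roots: r = -3 ± 4i (complex conjugates)
General solution: y = e^(-3x)(C₁cos(4x) + C₂sin(4x))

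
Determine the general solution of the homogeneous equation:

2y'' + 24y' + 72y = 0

Characteristic equation: 2r² + 24r + 72 = 0
Divide by 2: r² + 12r + 36 = 0
Factored: (r + 6)² = 0
Repeated root: r = -6
General solution: y = (C₁ + C₂x)e^(-6x)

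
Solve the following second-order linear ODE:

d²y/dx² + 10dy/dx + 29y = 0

Characteristic equation: r² + 10r + 29 = 0
Roots: r = -5 ± 2i (complex conjugates)
General solution: y = e^(-5x)(C₁cos(2x) + C₂sin(2x))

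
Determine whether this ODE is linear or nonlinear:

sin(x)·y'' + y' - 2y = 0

Linear (y and its derivatives appear to the first power only, no products of y terms)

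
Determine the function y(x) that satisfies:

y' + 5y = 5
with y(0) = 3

General solution: y = 1 + Ce^(-5x)
Applying y(0) = 3: C = 3 - 1 = 2
Particular solution: y = 1 + 2e^(-5x)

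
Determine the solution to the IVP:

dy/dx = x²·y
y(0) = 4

General solution: y = Ce^(x³/3)
Applying IC y(0) = 4:
Particular solution: y = 4e^(x³/3)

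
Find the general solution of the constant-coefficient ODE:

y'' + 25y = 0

Characteristic equation: r² + 25 = 0
Roots: r = ±5i (complex conjugates)
General solution: y = C₁cos(5x) + C₂sin(5x)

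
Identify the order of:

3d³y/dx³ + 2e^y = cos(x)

The order is 3 (highest derivative is of order 3).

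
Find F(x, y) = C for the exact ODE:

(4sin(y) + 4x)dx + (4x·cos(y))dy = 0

Verify exactness: ∂M/∂y = ∂N/∂x ✓
Find F(x,y) such that ∂F/∂x = M, ∂F/∂y = N
Solution: 4x·sin(y) + 2x² = C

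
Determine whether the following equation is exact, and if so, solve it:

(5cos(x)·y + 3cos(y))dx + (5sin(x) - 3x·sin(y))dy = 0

Verify exactness: ∂M/∂y = ∂N/∂x ✓
Find F(x,y) such that ∂F/∂x = M, ∂F/∂y = N
Solution: 5sin(x)·y + 3x·cos(y) = C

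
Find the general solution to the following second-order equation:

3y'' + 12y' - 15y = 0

Characteristic equation: 3r² + 12r - 15 = 0
Divide by 3: r² + 4r - 5 = 0
Roots: r = 1, -5 (distinct real)
General solution: y = C₁e^x + C₂e^(-5x)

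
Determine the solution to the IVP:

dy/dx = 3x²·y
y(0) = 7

General solution: y = Ce^(x³)
Applying IC y(0) = 7:
Particular solution: y = 7e^(x³)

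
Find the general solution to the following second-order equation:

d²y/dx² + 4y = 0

Characteristic equation: r² + 4 = 0
Roots: r = ±2i (complex conjugates)
General solution: y = C₁cos(2x) + C₂sin(2x)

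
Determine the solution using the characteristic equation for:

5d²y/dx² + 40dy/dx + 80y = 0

Characteristic equation: 5r² + 40r + 80 = 0
Divide by 5: r² + 8r + 16 = 0
Factored: (r + 4)² = 0
Repeated root: r = -4
General solution: y = (C₁ + C₂x)e^(-4x)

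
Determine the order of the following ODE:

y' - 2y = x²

The order is 1 (highest derivative is of order 1).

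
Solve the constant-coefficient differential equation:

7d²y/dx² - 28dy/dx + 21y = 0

Characteristic equation: 7r² - 28r + 21 = 0
Divide by 7: r² - 4r + 3 = 0
Roots: r = 3, 1 (distinct real)
General solution: y = C₁e^(3x) + C₂e^x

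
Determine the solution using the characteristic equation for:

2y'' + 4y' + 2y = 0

Characteristic equation: 2r² + 4r + 2 = 0
Divide by 2: r² + 2r + 1 = 0
Factored: (r + 1)² = 0
Repeated root: r = -1
General solution: y = (C₁ + C₂x)e^(-x)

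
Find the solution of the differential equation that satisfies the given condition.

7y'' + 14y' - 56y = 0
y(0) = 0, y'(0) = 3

General solution: y = C₁e^(2x) + C₂e^(-4x)
Applying ICs: C₁ = 1/2, C₂ = -1/2
Particular solution: y = (1/2)e^(2x) - (1/2)e^(-4x)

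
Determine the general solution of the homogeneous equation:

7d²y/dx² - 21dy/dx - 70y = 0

Characteristic equation: 7r² - 21r - 70 = 0
Divide by 7: r² - 3r - 10 = 0
Roots: r = 5, -2 (distinct real)
General solution: y = C₁e^(5x) + C₂e^(-2x)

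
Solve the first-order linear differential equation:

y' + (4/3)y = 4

Using integrating factor method:

General solution: y = 3 + Ce^(-4x/3)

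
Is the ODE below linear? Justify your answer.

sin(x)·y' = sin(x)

Yes. Linear (y and its derivatives appear to the first power only, no products of y terms)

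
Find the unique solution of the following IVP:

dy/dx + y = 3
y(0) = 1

General solution: y = 3 + Ce^(-x)
Applying y(0) = 1: C = 1 - 3 = -2
Particular solution: y = 3 - 2e^(-x)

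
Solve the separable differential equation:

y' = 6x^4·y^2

Separating variables and integrating:
-1/y = 6x^5/5 + C

General solution: y^-1 = (-6/5)x^5 + C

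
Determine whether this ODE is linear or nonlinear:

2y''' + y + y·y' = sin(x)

Nonlinear (product y·y')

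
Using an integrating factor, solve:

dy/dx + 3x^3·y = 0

Using integrating factor method:

General solution: y = Ce^(-3x^4/4)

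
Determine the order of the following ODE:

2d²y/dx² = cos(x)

The order is 2 (highest derivative is of order 2).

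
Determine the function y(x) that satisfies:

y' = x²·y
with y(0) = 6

General solution: y = Ce^(x³/3)
Applying IC y(0) = 6:
Particular solution: y = 6e^(x³/3)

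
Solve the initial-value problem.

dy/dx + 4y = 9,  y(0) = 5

General solution: y = 9/4 + Ce^(-4x)
Applying y(0) = 5: C = 5 - 9/4 = 11/4
Particular solution: y = 9/4 + (11/4)e^(-4x)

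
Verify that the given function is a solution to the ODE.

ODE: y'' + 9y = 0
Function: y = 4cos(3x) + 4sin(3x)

Verification:
y'' = -36cos(3x) - 36sin(3x)
y'' + 9y = 0 ✓

Yes, it is a solution.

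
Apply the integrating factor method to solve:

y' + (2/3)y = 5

Using integrating factor method:

General solution: y = 15/2 + Ce^(-2x/3)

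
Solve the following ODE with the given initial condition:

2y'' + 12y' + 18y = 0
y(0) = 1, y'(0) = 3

General solution: y = (C₁ + C₂x)e^(-3x)
Repeated root r = -3
Applying ICs: C₁ = 1, C₂ = 6
Particular solution: y = (1 + 6x)e^(-3x)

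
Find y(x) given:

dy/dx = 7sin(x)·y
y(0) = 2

General solution: y = Ce^(-7cos(x))
Applying IC y(0) = 2:
Particular solution: y = 2e^(7(1-cos(x)))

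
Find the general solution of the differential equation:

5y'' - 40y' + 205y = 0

Characteristic equation: 5r² - 40r + 205 = 0
Divide by 5: r² - 8r + 41 = 0
Roots: r = 4 ± 5i (complex conjugates)
General solution: y = e^(4x)(C₁cos(5x) + C₂sin(5x))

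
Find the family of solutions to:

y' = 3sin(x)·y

Separating variables and integrating:
ln|y| = -3cos(x) + C

General solution: y = Ce^(-3cos(x))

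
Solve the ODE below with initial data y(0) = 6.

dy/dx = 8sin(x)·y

General solution: y = Ce^(-8cos(x))
Applying IC y(0) = 6:
Particular solution: y = 6e^(8(1-cos(x)))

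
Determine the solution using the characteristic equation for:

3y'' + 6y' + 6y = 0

Characteristic equation: 3r² + 6r + 6 = 0
Divide by 3: r² + 2r + 2 = 0
Roots: r = -1 ± i (complex conjugates)
General solution: y = e^(-x)(C₁cos(x) + C₂sin(x))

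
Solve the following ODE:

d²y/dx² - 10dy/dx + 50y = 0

Characteristic equation: r² - 10r + 50 = 0
Roots: r = 5 ± 5i (complex conjugates)
General solution: y = e^(5x)(C₁cos(5x) + C₂sin(5x))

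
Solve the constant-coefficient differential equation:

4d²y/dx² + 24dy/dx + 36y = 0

Characteristic equation: 4r² + 24r + 36 = 0
Divide by 4: r² + 6r + 9 = 0
Factored: (r + 3)² = 0
Repeated root: r = -3
General solution: y = (C₁ + C₂x)e^(-3x)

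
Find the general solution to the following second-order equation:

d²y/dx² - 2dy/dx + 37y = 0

Characteristic equation: r² - 2r + 37 = 0
Roots: r = 1 ± 6i (complex conjugates)
General solution: y = e^x(C₁cos(6x) + C₂sin(6x))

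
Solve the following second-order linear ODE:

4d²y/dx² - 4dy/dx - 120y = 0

Characteristic equation: 4r² - 4r - 120 = 0
Divide by 4: r² - r - 30 = 0
Roots: r = 6, -5 (distinct real)
General solution: y = C₁e^(6x) + C₂e^(-5x)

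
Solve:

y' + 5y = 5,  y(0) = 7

General solution: y = 1 + Ce^(-5x)
Applying y(0) = 7: C = 7 - 1 = 6
Particular solution: y = 1 + 6e^(-5x)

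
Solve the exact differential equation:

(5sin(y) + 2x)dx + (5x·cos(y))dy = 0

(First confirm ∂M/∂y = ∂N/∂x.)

Verify exactness: ∂M/∂y = ∂N/∂x ✓
Find F(x,y) such that ∂F/∂x = M, ∂F/∂y = N
Solution: 5x·sin(y) + x² = C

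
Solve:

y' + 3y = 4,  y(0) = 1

General solution: y = 4/3 + Ce^(-3x)
Applying y(0) = 1: C = 1 - 4/3 = -1/3
Particular solution: y = 4/3 - (1/3)e^(-3x)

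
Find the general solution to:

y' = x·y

Separating variables and integrating:
ln|y| = x^2/2 + C

General solution: y = Ce^(x^2/2)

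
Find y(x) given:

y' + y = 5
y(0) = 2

General solution: y = 5 + Ce^(-x)
Applying y(0) = 2: C = 2 - 5 = -3
Particular solution: y = 5 - 3e^(-x)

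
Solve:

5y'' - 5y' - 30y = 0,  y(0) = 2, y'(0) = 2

General solution: y = C₁e^(3x) + C₂e^(-2x)
Applying ICs: C₁ = 6/5, C₂ = 4/5
Particular solution: y = (6/5)e^(3x) + (4/5)e^(-2x)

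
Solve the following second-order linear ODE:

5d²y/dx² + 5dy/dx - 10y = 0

Characteristic equation: 5r² + 5r - 10 = 0
Divide by 5: r² + r - 2 = 0
Roots: r = 1, -2 (distinct real)
General solution: y = C₁e^x + C₂e^(-2x)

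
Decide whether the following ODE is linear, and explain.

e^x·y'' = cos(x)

Linear (y and its derivatives appear to the first power only, no products of y terms)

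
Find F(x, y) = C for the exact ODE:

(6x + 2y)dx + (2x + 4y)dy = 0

Verify exactness: ∂M/∂y = ∂N/∂x ✓
Find F(x,y) such that ∂F/∂x = M, ∂F/∂y = N
Solution: 3x² + 2xy + 2y² = C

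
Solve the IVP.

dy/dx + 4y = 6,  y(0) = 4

General solution: y = 3/2 + Ce^(-4x)
Applying y(0) = 4: C = 4 - 3/2 = 5/2
Particular solution: y = 3/2 + (5/2)e^(-4x)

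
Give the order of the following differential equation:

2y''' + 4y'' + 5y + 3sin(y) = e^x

The order is 3 (highest derivative is of order 3).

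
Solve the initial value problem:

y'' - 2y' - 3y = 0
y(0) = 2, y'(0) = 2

General solution: y = C₁e^(3x) + C₂e^(-x)
Applying ICs: C₁ = 1, C₂ = 1
Particular solution: y = e^(3x) + e^(-x)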